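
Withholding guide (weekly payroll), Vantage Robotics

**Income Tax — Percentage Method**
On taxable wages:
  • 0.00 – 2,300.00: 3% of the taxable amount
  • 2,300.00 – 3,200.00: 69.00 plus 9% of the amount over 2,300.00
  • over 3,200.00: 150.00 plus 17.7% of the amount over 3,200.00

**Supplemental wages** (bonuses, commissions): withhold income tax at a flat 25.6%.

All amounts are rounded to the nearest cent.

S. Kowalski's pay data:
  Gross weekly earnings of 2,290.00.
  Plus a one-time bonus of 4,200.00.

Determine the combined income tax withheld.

Income Tax: taxable = 2,290.00
  3% × 2,290.00 = 68.70
Supplemental (25.6% flat on bonus): 25.6% × 4,200.00 = 1,075.20
Total income tax: 68.70 + 1,075.20 = 1,143.90

1,143.90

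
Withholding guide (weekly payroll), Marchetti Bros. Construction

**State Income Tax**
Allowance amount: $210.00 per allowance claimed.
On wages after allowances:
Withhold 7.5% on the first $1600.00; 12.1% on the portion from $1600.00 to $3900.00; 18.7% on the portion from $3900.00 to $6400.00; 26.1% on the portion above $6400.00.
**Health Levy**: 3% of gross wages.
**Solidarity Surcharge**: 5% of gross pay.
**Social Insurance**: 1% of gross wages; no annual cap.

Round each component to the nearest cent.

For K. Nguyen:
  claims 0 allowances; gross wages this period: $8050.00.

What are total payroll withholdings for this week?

State Income Tax: taxable = $8050.00
  $865.80 + 26.1% × ($8050.00 − $6400.00) = $865.80 + 26.1% × $1650.00 = $1296.45
Health Levy: 3% × $8050.00 = $241.50
Solidarity Surcharge: 5% × $8050.00 = $402.50
Social Insurance: 1% × $8050.00 = $80.50
Total: $1296.45 + $241.50 + $402.50 + $80.50 = $2020.95

$2020.95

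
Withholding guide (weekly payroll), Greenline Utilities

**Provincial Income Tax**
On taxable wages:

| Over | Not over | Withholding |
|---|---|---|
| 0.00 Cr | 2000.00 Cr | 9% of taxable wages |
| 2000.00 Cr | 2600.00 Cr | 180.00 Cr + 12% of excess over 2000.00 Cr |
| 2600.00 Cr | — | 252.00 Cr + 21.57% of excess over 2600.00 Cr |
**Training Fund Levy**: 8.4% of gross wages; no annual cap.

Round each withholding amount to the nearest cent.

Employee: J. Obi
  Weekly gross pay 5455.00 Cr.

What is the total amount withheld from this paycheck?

Provincial Income Tax: taxable = 5455.00 Cr
  252.00 Cr + 21.57% × (5455.00 Cr − 2600.00 Cr) = 252.00 Cr + 21.57% × 2855.00 Cr = 867.82 Cr
Training Fund Levy: 8.4% × 5455.00 Cr = 458.22 Cr
Total: 867.82 Cr + 458.22 Cr = 1326.04 Cr

1326.04 Cr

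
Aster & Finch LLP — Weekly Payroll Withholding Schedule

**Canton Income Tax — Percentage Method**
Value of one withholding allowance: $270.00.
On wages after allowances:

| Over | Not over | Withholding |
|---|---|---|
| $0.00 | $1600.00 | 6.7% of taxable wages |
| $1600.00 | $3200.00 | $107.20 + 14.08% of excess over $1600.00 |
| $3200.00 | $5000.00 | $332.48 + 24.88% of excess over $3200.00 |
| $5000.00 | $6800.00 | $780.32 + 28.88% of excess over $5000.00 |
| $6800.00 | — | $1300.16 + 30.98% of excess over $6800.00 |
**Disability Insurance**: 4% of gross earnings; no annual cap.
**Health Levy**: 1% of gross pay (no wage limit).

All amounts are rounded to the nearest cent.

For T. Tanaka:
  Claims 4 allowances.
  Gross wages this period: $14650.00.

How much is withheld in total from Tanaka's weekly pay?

Canton Income Tax: taxable = $14650.00 − 4×$270.00 = $13570.00
  $1300.16 + 30.98% × ($13570.00 − $6800.00) = $1300.16 + 30.98% × $6770.00 = $3397.51
Disability Insurance: 4% × $14650.00 = $586.00
Health Levy: 1% × $14650.00 = $146.50
Total: $3397.51 + $586.00 + $146.50 = $4130.01

$4130.01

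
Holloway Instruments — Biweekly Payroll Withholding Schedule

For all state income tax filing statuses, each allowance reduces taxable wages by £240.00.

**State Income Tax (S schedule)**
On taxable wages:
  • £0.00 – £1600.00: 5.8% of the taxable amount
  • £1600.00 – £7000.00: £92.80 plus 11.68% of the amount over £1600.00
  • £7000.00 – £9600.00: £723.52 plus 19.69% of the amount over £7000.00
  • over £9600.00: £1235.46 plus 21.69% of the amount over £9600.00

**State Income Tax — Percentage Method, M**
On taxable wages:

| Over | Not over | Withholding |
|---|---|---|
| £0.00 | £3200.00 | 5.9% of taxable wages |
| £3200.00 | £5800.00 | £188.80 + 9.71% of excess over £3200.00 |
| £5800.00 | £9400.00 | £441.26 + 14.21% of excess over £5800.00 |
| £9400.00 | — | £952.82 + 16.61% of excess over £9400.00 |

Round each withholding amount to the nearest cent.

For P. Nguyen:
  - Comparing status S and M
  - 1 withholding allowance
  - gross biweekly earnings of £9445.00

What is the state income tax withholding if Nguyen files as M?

State Income Tax (M): taxable = £9445.00 − 1×£240.00 = £9205.00
  £441.26 + 14.21% × (£9205.00 − £5800.00) = £441.26 + 14.21% × £3405.00 = £925.11

£925.11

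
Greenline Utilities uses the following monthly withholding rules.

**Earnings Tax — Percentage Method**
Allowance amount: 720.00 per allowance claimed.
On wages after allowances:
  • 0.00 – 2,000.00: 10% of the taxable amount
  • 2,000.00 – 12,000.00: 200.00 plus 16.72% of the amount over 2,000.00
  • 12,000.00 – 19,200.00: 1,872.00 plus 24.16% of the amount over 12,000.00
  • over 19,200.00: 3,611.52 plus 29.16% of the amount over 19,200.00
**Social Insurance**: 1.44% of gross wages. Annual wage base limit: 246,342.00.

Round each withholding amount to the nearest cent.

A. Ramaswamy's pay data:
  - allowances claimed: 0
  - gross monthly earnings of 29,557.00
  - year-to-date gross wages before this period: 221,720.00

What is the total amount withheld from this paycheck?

Earnings Tax: taxable = 29,557.00
  3,611.52 + 29.16% × (29,557.00 − 19,200.00) = 3,611.52 + 29.16% × 10,357.00 = 6,631.62
Social Insurance: cap 246,342.00 − YTD 221,720.00 = 24,622.00 subject; 1.44% × 24,622.00 = 354.56
Total: 6,631.62 + 354.56 = 6,986.18

6,986.18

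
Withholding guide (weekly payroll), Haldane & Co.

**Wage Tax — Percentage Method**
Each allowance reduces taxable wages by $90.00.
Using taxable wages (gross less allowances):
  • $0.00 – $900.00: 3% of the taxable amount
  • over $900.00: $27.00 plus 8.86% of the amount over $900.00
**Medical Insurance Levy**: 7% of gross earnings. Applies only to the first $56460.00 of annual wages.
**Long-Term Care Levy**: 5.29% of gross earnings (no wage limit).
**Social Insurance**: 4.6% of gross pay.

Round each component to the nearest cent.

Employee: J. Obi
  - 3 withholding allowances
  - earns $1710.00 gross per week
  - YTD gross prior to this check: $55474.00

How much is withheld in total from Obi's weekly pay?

$312.98

Wage Tax: taxable = $1710.00 − 3×$90.00 = $1440.00
  $27.00 + 8.86% × ($1440.00 − $900.00) = $27.00 + 8.86% × $540.00 = $74.84
Medical Insurance Levy: cap $56460.00 − YTD $55474.00 = $986.00 subject; 7% × $986.00 = $69.02
Long-Term Care Levy: 5.29% × $1710.00 = $90.46
Social Insurance: 4.6% × $1710.00 = $78.66
Total: $74.84 + $69.02 + $90.46 + $78.66 = $312.98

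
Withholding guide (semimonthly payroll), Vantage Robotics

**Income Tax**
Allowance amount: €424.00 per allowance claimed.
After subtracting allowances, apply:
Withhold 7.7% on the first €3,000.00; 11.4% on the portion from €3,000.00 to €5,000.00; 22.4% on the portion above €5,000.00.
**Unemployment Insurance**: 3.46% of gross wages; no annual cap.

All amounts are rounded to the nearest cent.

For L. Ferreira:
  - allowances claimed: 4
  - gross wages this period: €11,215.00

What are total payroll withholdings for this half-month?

Income Tax: taxable = €11,215.00 − 4×€424.00 = €9,519.00
  €459.00 + 22.4% × (€9,519.00 − €5,000.00) = €459.00 + 22.4% × €4,519.00 = €1,471.26
Unemployment Insurance: 3.46% × €11,215.00 = €388.04
Total: €1,471.26 + €388.04 = €1,859.30

€1,859.30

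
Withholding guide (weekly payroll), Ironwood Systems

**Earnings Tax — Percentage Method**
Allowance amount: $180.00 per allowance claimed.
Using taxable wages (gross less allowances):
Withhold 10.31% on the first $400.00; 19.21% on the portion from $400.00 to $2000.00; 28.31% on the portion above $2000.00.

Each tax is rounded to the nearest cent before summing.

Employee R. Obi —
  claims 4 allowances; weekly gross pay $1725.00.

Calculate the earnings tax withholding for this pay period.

Earnings Tax: taxable = $1725.00 − 4×$180.00 = $1005.00
  $41.24 + 19.21% × ($1005.00 − $400.00) = $41.24 + 19.21% × $605.00 = $157.46

$157.46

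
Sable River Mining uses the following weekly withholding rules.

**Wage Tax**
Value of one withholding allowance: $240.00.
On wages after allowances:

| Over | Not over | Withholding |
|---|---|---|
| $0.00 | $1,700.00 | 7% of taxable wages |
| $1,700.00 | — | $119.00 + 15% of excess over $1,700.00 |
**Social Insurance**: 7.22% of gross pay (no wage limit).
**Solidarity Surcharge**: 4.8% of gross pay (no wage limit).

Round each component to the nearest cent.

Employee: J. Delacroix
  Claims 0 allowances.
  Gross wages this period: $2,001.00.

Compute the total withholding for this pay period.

Wage Tax: taxable = $2,001.00
  $119.00 + 15% × ($2,001.00 − $1,700.00) = $119.00 + 15% × $301.00 = $164.15
Social Insurance: 7.22% × $2,001.00 = $144.47
Solidarity Surcharge: 4.8% × $2,001.00 = $96.05
Total: $164.15 + $144.47 + $96.05 = $404.67

$404.67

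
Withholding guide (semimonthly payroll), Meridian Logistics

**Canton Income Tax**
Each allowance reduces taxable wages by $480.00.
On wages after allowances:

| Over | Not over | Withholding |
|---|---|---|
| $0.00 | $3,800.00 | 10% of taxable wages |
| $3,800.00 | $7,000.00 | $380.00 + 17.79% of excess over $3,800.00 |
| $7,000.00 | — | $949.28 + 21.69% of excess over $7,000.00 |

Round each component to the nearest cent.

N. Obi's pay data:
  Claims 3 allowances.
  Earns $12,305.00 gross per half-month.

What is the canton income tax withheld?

Canton Income Tax: taxable = $12,305.00 − 3×$480.00 = $10,865.00
  $949.28 + 21.69% × ($10,865.00 − $7,000.00) = $949.28 + 21.69% × $3,865.00 = $1,787.60

$1,787.60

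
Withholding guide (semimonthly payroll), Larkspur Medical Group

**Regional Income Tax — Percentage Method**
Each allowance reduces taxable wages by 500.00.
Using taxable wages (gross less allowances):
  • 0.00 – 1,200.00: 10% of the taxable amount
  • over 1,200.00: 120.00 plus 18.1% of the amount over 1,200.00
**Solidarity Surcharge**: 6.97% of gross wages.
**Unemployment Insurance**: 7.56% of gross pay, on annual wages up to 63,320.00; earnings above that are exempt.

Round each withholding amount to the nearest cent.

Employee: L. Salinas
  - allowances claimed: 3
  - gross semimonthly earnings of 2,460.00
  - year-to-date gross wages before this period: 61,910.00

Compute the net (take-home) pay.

2,085.94

Regional Income Tax: taxable = 2,460.00 − 3×500.00 = 960.00
  10% × 960.00 = 96.00
Solidarity Surcharge: 6.97% × 2,460.00 = 171.46
Unemployment Insurance: cap 63,320.00 − YTD 61,910.00 = 1,410.00 subject; 7.56% × 1,410.00 = 106.60
Total withheld: 96.00 + 171.46 + 106.60 = 374.06
Net pay: 2,460.00 − 374.06 = 2,085.94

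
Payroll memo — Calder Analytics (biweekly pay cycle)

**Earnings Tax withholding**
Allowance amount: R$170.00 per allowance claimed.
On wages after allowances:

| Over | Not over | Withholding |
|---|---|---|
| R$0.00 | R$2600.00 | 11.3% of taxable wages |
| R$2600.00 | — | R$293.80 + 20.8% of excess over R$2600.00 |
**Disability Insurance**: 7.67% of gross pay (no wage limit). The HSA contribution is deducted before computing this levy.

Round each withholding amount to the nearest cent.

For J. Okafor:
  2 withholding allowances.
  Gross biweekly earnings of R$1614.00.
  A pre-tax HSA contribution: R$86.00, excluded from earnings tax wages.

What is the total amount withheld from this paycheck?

Earnings Tax: taxable = R$1614.00 − R$86.00 − 2×R$170.00 = R$1188.00
  11.3% × R$1188.00 = R$134.24
Disability Insurance: 7.67% × R$1528.00 = R$117.20
Total: R$134.24 + R$117.20 = R$251.44

R$251.44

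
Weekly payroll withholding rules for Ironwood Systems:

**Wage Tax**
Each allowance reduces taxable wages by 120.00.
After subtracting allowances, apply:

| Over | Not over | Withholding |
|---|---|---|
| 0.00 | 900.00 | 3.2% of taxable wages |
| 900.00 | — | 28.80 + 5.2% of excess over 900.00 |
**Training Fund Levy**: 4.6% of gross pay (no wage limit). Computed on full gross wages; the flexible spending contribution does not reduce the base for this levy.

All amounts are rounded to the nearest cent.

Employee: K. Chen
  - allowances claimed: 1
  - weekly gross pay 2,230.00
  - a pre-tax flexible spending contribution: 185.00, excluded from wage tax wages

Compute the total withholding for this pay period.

Wage Tax: taxable = 2,230.00 − 185.00 − 1×120.00 = 1,925.00
  28.80 + 5.2% × (1,925.00 − 900.00) = 28.80 + 5.2% × 1,025.00 = 82.10
Training Fund Levy: 4.6% × 2,230.00 = 102.58
Total: 82.10 + 102.58 = 184.68

184.68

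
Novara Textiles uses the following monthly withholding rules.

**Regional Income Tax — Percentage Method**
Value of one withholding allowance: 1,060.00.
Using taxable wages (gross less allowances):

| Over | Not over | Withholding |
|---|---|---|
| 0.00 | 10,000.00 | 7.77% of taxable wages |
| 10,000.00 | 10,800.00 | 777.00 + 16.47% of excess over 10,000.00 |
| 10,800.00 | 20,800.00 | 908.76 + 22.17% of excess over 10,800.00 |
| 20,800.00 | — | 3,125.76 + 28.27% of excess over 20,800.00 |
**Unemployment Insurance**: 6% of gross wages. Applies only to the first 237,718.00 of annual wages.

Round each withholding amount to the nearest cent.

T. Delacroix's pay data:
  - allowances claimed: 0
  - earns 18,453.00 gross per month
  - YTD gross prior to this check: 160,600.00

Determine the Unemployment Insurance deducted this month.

1,107.18

Unemployment Insurance: 6% × 18,453.00 = 1,107.18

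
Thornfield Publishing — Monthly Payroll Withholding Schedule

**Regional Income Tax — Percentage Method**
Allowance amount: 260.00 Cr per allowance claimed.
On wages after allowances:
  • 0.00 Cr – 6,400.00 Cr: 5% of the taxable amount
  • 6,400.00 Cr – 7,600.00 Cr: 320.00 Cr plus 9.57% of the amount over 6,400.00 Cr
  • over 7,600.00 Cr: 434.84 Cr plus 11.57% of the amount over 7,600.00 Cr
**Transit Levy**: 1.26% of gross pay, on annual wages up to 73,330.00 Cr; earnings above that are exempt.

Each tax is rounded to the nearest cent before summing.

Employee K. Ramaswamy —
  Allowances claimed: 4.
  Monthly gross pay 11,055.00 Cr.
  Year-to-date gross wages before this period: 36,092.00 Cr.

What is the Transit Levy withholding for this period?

Transit Levy: 1.26% × 11,055.00 Cr = 139.29 Cr

139.29 Cr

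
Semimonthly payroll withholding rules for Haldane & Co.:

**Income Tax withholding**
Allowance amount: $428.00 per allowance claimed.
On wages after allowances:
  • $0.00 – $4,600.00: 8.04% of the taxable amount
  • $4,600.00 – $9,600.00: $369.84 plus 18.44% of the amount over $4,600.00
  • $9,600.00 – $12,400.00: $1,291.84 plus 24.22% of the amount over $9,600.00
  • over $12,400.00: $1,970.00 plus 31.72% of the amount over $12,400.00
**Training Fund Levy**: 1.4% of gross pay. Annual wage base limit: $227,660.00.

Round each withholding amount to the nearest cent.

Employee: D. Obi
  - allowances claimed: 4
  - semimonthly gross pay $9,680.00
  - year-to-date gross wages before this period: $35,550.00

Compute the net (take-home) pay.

Income Tax: taxable = $9,680.00 − 4×$428.00 = $7,968.00
  $369.84 + 18.44% × ($7,968.00 − $4,600.00) = $369.84 + 18.44% × $3,368.00 = $990.90
Training Fund Levy: 1.4% × $9,680.00 = $135.52
Total withheld: $990.90 + $135.52 = $1,126.42
Net pay: $9,680.00 − $1,126.42 = $8,553.58

$8,553.58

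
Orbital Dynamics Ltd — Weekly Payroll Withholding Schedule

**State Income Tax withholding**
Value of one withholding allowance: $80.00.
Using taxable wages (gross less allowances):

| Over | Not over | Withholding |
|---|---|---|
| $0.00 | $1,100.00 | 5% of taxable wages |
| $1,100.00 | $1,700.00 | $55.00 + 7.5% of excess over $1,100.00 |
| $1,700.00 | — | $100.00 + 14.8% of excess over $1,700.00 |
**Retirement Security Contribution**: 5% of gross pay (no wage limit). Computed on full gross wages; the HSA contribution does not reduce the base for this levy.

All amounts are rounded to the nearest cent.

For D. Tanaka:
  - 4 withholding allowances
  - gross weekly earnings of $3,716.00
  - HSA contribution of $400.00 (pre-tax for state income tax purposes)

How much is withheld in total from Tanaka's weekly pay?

State Income Tax: taxable = $3,716.00 − $400.00 − 4×$80.00 = $2,996.00
  $100.00 + 14.8% × ($2,996.00 − $1,700.00) = $100.00 + 14.8% × $1,296.00 = $291.81
Retirement Security Contribution: 5% × $3,716.00 = $185.80
Total: $291.81 + $185.80 = $477.61

$477.61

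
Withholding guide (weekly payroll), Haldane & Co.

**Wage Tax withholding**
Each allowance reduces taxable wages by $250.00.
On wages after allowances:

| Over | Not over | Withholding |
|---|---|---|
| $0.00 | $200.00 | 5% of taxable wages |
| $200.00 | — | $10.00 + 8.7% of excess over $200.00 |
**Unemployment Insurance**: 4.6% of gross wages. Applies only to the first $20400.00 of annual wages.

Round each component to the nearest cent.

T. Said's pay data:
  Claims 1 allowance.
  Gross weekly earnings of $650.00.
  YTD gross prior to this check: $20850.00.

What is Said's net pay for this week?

Wage Tax: taxable = $650.00 − 1×$250.00 = $400.00
  $10.00 + 8.7% × ($400.00 − $200.00) = $10.00 + 8.7% × $200.00 = $27.40
Unemployment Insurance: YTD $20850.00 ≥ cap $20400.00 → $0.00
Total withheld: $27.40 + $0.00 = $27.40
Net pay: $650.00 − $27.40 = $622.60

$622.60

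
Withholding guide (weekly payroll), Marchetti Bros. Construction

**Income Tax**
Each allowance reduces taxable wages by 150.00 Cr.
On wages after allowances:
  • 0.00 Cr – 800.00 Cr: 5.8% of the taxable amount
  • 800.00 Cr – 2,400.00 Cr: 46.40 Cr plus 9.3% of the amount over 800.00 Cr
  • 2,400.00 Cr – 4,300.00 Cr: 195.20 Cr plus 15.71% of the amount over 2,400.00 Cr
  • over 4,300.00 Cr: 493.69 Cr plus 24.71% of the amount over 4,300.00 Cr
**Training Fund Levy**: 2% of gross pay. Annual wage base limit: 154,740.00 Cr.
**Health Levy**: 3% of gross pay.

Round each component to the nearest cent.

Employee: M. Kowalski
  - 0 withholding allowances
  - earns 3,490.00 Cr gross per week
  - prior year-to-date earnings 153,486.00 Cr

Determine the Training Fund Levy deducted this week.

Training Fund Levy: cap 154,740.00 Cr − YTD 153,486.00 Cr = 1,254.00 Cr subject; 2% × 1,254.00 Cr = 25.08 Cr

25.08 Cr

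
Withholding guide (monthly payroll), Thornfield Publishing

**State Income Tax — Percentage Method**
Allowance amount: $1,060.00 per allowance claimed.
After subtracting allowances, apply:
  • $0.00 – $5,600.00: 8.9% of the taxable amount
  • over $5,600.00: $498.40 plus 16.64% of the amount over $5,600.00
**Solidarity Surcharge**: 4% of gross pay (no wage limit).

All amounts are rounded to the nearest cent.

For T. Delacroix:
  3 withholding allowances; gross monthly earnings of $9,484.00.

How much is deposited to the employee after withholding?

$8,489.09

State Income Tax: taxable = $9,484.00 − 3×$1,060.00 = $6,304.00
  $498.40 + 16.64% × ($6,304.00 − $5,600.00) = $498.40 + 16.64% × $704.00 = $615.55
Solidarity Surcharge: 4% × $9,484.00 = $379.36
Total withheld: $615.55 + $379.36 = $994.91
Net pay: $9,484.00 − $994.91 = $8,489.09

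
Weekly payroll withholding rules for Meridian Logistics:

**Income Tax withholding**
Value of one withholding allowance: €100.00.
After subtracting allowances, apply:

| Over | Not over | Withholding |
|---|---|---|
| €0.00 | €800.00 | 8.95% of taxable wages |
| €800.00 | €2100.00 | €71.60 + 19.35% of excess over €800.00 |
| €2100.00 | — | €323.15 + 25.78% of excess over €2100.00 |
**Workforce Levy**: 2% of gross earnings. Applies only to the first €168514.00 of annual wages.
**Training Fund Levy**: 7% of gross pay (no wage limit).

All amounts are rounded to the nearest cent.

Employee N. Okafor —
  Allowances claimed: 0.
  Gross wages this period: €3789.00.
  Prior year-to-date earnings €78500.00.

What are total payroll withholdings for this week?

€1099.58

Income Tax: taxable = €3789.00
  €323.15 + 25.78% × (€3789.00 − €2100.00) = €323.15 + 25.78% × €1689.00 = €758.57
Workforce Levy: 2% × €3789.00 = €75.78
Training Fund Levy: 7% × €3789.00 = €265.23
Total: €758.57 + €75.78 + €265.23 = €1099.58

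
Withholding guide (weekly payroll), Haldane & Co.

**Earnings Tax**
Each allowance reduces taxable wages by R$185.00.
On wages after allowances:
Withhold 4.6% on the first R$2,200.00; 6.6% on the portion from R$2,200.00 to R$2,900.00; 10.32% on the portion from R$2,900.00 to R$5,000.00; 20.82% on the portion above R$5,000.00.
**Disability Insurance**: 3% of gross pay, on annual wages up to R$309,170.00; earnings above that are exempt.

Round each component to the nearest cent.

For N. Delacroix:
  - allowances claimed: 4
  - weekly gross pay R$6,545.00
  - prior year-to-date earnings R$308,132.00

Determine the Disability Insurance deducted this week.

Disability Insurance: cap R$309,170.00 − YTD R$308,132.00 = R$1,038.00 subject; 3% × R$1,038.00 = R$31.14

R$31.14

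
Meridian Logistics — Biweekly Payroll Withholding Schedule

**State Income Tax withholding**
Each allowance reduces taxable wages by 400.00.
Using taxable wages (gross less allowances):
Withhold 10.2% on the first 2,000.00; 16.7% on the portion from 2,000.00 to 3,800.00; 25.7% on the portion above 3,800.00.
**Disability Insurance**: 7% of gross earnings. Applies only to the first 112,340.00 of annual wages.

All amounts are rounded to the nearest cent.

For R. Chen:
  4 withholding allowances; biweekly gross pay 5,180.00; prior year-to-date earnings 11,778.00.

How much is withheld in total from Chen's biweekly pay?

State Income Tax: taxable = 5,180.00 − 4×400.00 = 3,580.00
  204.00 + 16.7% × (3,580.00 − 2,000.00) = 204.00 + 16.7% × 1,580.00 = 467.86
Disability Insurance: 7% × 5,180.00 = 362.60
Total: 467.86 + 362.60 = 830.46

830.46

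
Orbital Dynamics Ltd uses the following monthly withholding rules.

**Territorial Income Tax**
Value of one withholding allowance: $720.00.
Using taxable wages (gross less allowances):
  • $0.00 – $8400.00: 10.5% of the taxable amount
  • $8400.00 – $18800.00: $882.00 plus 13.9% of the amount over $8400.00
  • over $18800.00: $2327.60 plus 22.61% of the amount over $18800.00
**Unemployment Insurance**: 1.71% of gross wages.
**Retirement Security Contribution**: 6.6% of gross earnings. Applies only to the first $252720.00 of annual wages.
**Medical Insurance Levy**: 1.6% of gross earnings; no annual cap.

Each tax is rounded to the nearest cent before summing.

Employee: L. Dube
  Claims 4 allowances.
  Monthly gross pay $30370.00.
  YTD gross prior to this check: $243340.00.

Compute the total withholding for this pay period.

$5916.74

Territorial Income Tax: taxable = $30370.00 − 4×$720.00 = $27490.00
  $2327.60 + 22.61% × ($27490.00 − $18800.00) = $2327.60 + 22.61% × $8690.00 = $4292.41
Unemployment Insurance: 1.71% × $30370.00 = $519.33
Retirement Security Contribution: cap $252720.00 − YTD $243340.00 = $9380.00 subject; 6.6% × $9380.00 = $619.08
Medical Insurance Levy: 1.6% × $30370.00 = $485.92
Total: $4292.41 + $519.33 + $619.08 + $485.92 = $5916.74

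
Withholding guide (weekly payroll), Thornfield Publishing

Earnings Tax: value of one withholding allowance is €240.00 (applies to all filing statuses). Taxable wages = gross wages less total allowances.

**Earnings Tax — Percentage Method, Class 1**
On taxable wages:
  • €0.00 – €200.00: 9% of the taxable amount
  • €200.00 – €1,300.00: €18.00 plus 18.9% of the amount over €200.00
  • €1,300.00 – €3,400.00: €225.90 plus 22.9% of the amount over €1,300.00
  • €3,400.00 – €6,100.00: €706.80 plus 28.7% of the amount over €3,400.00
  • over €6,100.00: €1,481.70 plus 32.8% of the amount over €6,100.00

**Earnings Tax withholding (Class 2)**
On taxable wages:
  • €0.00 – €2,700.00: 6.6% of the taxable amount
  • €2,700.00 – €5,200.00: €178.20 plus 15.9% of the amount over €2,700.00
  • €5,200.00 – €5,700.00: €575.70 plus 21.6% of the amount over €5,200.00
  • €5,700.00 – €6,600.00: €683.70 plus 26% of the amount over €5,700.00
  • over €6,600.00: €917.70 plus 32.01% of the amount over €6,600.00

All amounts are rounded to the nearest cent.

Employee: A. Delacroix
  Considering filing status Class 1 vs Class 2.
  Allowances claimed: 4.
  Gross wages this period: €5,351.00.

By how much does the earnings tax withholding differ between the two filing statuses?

Earnings Tax (Class 1): taxable = €5,351.00 − 4×€240.00 = €4,391.00
  €706.80 + 28.7% × (€4,391.00 − €3,400.00) = €706.80 + 28.7% × €991.00 = €991.22
Earnings Tax (Class 2): taxable = €5,351.00 − 4×€240.00 = €4,391.00
  €178.20 + 15.9% × (€4,391.00 − €2,700.00) = €178.20 + 15.9% × €1,691.00 = €447.07
Difference: |€991.22 − €447.07| = €544.15 (higher under Class 1)

€544.15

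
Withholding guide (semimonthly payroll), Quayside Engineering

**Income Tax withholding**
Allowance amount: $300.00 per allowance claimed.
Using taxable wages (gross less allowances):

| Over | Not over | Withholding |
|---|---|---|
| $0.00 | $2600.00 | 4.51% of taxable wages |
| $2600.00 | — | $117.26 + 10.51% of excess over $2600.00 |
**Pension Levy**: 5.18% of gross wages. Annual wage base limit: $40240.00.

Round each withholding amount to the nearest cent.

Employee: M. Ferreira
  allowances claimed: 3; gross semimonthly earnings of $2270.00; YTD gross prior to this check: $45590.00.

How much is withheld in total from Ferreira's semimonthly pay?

Income Tax: taxable = $2270.00 − 3×$300.00 = $1370.00
  4.51% × $1370.00 = $61.79
Pension Levy: YTD $45590.00 ≥ cap $40240.00 → $0.00
Total: $61.79 + $0.00 = $61.79

$61.79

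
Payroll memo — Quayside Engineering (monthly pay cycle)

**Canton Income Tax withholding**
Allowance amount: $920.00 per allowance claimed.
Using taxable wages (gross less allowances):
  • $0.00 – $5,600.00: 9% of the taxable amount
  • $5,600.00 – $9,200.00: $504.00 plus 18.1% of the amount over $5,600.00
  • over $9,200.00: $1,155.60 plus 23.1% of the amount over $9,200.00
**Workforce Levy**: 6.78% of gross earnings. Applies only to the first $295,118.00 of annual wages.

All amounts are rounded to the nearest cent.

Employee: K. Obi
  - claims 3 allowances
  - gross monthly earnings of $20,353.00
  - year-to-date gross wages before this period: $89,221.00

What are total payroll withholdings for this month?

Canton Income Tax: taxable = $20,353.00 − 3×$920.00 = $17,593.00
  $1,155.60 + 23.1% × ($17,593.00 − $9,200.00) = $1,155.60 + 23.1% × $8,393.00 = $3,094.38
Workforce Levy: 6.78% × $20,353.00 = $1,379.93
Total: $3,094.38 + $1,379.93 = $4,474.31

$4,474.31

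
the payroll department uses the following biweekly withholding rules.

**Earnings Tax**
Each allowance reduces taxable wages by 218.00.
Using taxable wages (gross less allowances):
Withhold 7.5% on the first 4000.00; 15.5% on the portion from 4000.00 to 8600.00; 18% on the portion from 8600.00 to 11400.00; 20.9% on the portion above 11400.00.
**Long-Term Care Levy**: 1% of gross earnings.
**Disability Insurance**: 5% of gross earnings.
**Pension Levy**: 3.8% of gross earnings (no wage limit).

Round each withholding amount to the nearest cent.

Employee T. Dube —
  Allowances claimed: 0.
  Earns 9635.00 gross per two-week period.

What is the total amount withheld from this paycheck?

Earnings Tax: taxable = 9635.00
  1013.00 + 18% × (9635.00 − 8600.00) = 1013.00 + 18% × 1035.00 = 1199.30
Long-Term Care Levy: 1% × 9635.00 = 96.35
Disability Insurance: 5% × 9635.00 = 481.75
Pension Levy: 3.8% × 9635.00 = 366.13
Total: 1199.30 + 96.35 + 481.75 + 366.13 = 2143.53

2143.53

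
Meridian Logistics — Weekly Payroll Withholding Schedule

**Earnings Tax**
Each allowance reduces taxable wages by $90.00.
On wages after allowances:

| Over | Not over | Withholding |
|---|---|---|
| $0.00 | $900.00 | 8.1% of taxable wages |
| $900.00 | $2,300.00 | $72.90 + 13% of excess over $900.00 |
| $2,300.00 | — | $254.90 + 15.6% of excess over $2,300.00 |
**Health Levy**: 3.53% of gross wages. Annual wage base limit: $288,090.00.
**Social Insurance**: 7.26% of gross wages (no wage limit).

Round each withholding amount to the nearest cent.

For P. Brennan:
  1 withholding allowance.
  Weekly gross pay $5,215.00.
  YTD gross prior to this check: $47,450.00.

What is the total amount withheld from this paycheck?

Earnings Tax: taxable = $5,215.00 − 1×$90.00 = $5,125.00
  $254.90 + 15.6% × ($5,125.00 − $2,300.00) = $254.90 + 15.6% × $2,825.00 = $695.60
Health Levy: 3.53% × $5,215.00 = $184.09
Social Insurance: 7.26% × $5,215.00 = $378.61
Total: $695.60 + $184.09 + $378.61 = $1,258.30

$1,258.30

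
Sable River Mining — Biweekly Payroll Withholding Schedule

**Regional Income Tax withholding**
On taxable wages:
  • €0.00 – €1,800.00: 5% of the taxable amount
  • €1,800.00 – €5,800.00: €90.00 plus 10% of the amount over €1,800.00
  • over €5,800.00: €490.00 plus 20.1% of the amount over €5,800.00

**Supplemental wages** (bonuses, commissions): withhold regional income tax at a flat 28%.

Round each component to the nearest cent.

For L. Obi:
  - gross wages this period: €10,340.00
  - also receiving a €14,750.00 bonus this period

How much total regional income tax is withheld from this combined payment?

Regional Income Tax: taxable = €10,340.00
  €490.00 + 20.1% × (€10,340.00 − €5,800.00) = €490.00 + 20.1% × €4,540.00 = €1,402.54
Supplemental (28% flat on bonus): 28% × €14,750.00 = €4,130.00
Total regional income tax: €1,402.54 + €4,130.00 = €5,532.54

€5,532.54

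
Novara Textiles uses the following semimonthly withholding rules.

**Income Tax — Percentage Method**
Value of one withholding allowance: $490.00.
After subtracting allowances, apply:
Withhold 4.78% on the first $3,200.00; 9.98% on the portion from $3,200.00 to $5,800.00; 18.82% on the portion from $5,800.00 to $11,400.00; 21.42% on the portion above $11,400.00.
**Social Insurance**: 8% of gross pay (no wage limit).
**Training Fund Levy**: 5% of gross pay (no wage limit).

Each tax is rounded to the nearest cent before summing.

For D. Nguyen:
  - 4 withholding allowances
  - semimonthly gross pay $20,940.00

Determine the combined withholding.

Income Tax: taxable = $20,940.00 − 4×$490.00 = $18,980.00
  $1,466.36 + 21.42% × ($18,980.00 − $11,400.00) = $1,466.36 + 21.42% × $7,580.00 = $3,090.00
Social Insurance: 8% × $20,940.00 = $1,675.20
Training Fund Levy: 5% × $20,940.00 = $1,047.00
Total: $3,090.00 + $1,675.20 + $1,047.00 = $5,812.20

$5,812.20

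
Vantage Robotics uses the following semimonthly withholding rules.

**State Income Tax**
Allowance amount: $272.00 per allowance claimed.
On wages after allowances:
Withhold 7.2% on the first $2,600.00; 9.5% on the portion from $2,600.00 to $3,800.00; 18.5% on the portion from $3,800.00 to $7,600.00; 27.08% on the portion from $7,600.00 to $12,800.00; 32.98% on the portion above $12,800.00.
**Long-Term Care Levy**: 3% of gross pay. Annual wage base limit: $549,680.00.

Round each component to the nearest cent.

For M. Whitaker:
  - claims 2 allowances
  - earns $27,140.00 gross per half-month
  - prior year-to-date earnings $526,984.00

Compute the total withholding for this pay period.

State Income Tax: taxable = $27,140.00 − 2×$272.00 = $26,596.00
  $2,412.36 + 32.98% × ($26,596.00 − $12,800.00) = $2,412.36 + 32.98% × $13,796.00 = $6,962.28
Long-Term Care Levy: cap $549,680.00 − YTD $526,984.00 = $22,696.00 subject; 3% × $22,696.00 = $680.88
Total: $6,962.28 + $680.88 = $7,643.16

$7,643.16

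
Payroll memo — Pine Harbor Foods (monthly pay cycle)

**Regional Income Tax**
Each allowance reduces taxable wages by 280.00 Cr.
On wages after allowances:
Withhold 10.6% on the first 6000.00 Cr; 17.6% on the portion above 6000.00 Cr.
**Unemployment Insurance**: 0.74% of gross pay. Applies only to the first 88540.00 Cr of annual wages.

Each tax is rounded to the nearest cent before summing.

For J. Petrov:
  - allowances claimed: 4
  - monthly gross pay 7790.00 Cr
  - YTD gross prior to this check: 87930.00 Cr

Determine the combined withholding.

Regional Income Tax: taxable = 7790.00 Cr − 4×280.00 Cr = 6670.00 Cr
  636.00 Cr + 17.6% × (6670.00 Cr − 6000.00 Cr) = 636.00 Cr + 17.6% × 670.00 Cr = 753.92 Cr
Unemployment Insurance: cap 88540.00 Cr − YTD 87930.00 Cr = 610.00 Cr subject; 0.74% × 610.00 Cr = 4.51 Cr
Total: 753.92 Cr + 4.51 Cr = 758.43 Cr

758.43 Cr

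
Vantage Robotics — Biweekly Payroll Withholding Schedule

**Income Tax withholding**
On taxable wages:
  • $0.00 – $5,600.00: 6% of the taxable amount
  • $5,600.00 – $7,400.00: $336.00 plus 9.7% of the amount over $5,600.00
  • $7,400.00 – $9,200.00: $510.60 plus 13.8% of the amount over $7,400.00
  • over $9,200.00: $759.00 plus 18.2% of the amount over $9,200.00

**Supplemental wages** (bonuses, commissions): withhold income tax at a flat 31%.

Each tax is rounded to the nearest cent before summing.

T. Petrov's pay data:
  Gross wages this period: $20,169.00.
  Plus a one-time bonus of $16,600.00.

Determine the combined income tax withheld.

$7,901.36

Income Tax: taxable = $20,169.00
  $759.00 + 18.2% × ($20,169.00 − $9,200.00) = $759.00 + 18.2% × $10,969.00 = $2,755.36
Supplemental (31% flat on bonus): 31% × $16,600.00 = $5,146.00
Total income tax: $2,755.36 + $5,146.00 = $7,901.36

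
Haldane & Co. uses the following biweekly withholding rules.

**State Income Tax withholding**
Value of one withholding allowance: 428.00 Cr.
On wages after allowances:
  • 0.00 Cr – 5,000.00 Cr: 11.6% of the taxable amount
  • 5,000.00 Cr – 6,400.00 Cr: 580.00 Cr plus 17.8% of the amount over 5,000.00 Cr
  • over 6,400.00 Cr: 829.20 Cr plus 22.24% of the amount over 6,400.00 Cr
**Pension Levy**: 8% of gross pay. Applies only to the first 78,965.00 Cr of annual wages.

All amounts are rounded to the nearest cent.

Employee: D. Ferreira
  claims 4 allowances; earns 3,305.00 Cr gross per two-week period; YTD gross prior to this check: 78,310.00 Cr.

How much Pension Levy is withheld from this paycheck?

Pension Levy: cap 78,965.00 Cr − YTD 78,310.00 Cr = 655.00 Cr subject; 8% × 655.00 Cr = 52.40 Cr

52.40 Cr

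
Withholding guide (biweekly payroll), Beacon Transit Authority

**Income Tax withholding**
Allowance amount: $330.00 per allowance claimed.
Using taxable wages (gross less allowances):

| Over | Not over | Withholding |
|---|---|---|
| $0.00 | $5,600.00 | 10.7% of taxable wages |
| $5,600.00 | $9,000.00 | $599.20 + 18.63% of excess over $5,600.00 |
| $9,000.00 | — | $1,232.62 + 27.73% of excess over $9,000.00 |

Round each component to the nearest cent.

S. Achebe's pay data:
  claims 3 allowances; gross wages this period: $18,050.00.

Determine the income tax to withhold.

$3,467.66

Income Tax: taxable = $18,050.00 − 3×$330.00 = $17,060.00
  $1,232.62 + 27.73% × ($17,060.00 − $9,000.00) = $1,232.62 + 27.73% × $8,060.00 = $3,467.66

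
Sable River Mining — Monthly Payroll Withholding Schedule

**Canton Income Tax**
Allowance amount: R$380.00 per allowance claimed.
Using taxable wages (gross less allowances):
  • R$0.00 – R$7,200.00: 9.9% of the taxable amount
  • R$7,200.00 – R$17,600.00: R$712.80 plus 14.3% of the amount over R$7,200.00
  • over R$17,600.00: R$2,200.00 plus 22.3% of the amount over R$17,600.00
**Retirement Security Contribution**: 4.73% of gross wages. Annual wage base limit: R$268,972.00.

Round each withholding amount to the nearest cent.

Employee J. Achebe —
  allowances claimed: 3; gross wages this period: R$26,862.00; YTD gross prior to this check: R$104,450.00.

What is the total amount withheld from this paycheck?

R$5,281.78

Canton Income Tax: taxable = R$26,862.00 − 3×R$380.00 = R$25,722.00
  R$2,200.00 + 22.3% × (R$25,722.00 − R$17,600.00) = R$2,200.00 + 22.3% × R$8,122.00 = R$4,011.21
Retirement Security Contribution: 4.73% × R$26,862.00 = R$1,270.57
Total: R$4,011.21 + R$1,270.57 = R$5,281.78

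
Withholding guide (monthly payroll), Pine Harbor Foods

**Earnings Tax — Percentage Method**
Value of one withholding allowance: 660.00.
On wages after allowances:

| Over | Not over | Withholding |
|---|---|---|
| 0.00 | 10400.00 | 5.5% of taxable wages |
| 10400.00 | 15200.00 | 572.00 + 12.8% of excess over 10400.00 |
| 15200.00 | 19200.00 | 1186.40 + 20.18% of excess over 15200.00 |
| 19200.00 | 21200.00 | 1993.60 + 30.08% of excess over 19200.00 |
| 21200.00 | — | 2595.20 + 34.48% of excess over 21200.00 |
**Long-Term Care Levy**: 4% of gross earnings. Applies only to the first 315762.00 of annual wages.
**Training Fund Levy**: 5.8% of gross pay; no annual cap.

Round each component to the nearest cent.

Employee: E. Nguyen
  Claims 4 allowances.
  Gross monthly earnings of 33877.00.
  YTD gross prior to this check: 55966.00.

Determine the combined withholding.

Earnings Tax: taxable = 33877.00 − 4×660.00 = 31237.00
  2595.20 + 34.48% × (31237.00 − 21200.00) = 2595.20 + 34.48% × 10037.00 = 6055.96
Long-Term Care Levy: 4% × 33877.00 = 1355.08
Training Fund Levy: 5.8% × 33877.00 = 1964.87
Total: 6055.96 + 1355.08 + 1964.87 = 9375.91

9375.91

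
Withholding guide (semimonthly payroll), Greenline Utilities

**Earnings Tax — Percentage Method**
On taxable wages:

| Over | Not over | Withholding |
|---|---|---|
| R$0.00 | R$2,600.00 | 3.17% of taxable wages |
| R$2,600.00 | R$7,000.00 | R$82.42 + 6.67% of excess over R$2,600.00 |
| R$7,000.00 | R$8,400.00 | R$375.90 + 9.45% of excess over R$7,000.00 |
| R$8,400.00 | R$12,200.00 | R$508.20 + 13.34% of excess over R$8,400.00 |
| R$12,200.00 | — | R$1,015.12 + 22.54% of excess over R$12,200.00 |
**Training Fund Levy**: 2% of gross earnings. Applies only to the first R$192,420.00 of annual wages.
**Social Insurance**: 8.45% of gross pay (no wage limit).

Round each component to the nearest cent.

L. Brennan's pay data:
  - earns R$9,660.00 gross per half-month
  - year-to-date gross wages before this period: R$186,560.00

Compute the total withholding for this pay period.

Earnings Tax: taxable = R$9,660.00
  R$508.20 + 13.34% × (R$9,660.00 − R$8,400.00) = R$508.20 + 13.34% × R$1,260.00 = R$676.28
Training Fund Levy: cap R$192,420.00 − YTD R$186,560.00 = R$5,860.00 subject; 2% × R$5,860.00 = R$117.20
Social Insurance: 8.45% × R$9,660.00 = R$816.27
Total: R$676.28 + R$117.20 + R$816.27 = R$1,609.75

R$1,609.75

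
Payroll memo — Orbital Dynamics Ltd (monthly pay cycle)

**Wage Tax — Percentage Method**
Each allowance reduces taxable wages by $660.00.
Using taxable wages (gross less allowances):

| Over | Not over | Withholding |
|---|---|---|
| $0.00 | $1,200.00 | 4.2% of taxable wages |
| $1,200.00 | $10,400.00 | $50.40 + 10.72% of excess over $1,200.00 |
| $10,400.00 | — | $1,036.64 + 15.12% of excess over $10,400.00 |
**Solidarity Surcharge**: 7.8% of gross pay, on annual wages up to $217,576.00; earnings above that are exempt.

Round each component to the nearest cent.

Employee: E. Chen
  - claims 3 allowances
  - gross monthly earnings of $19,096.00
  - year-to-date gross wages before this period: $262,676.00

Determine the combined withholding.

Wage Tax: taxable = $19,096.00 − 3×$660.00 = $17,116.00
  $1,036.64 + 15.12% × ($17,116.00 − $10,400.00) = $1,036.64 + 15.12% × $6,716.00 = $2,052.10
Solidarity Surcharge: YTD $262,676.00 ≥ cap $217,576.00 → $0.00
Total: $2,052.10 + $0.00 = $2,052.10

$2,052.10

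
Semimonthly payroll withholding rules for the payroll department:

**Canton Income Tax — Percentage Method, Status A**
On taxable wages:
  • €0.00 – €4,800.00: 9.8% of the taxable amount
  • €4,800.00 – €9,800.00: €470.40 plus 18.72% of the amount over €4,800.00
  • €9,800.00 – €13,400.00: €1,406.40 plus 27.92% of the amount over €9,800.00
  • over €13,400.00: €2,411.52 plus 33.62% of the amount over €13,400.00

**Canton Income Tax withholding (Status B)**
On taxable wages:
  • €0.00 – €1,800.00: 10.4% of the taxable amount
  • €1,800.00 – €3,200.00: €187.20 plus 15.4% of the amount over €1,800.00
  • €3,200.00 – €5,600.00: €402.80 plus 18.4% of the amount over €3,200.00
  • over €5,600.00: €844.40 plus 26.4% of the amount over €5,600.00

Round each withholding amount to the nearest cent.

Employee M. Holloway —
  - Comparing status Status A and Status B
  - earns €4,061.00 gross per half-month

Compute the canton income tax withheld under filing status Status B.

Canton Income Tax (Status B): taxable = €4,061.00
  €402.80 + 18.4% × (€4,061.00 − €3,200.00) = €402.80 + 18.4% × €861.00 = €561.22

€561.22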